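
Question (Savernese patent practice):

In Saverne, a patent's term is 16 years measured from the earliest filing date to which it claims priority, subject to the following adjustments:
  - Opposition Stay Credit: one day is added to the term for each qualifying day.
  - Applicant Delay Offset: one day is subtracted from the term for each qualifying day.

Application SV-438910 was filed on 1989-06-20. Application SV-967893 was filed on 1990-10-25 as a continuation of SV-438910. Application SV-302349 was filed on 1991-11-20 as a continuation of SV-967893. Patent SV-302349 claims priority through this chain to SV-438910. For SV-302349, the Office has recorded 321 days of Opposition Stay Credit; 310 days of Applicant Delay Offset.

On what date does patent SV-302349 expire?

2005-07-01

Earliest priority filing: 20 June 1989.
Base term: 20 June 1989 + 16 years → 20 June 2005.
Opposition Stay Credit: +321 days → 7 May 2006.
Applicant Delay Offset: −310 days → 1 July 2005.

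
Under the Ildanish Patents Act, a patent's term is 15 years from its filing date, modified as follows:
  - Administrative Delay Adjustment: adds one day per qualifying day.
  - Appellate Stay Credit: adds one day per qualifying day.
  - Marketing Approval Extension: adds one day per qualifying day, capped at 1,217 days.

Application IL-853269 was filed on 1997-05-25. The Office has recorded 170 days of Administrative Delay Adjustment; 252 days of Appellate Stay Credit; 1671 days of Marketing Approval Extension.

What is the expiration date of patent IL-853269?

November 19, 2016

Base term: filing date + 15 years → 25 May 2012.
Administrative Delay Adjustment: +170 days → 11 November 2012.
Appellate Stay Credit: +252 days → 21 July 2013.
Marketing Approval Extension: 1671 days claimed exceeds the 1217-day cap, so +1217 days → 19 November 2016.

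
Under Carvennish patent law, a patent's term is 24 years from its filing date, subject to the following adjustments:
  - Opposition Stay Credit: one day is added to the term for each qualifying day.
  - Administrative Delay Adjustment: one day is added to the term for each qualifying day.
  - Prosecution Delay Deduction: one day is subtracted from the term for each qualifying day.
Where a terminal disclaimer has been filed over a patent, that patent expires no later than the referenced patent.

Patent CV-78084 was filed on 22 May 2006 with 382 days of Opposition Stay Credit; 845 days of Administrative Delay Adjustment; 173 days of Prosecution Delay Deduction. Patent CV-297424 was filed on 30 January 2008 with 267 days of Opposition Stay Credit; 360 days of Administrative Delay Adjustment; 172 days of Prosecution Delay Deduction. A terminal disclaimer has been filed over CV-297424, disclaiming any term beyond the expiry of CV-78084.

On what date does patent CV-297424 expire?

Natural term of CV-297424:
  Base: filing + 24 years → 30 January 2032.
  Opposition Stay Credit: +267 days → 23 October 2032.
  Administrative Delay Adjustment: +360 days → 18 October 2033.
  Prosecution Delay Deduction: −172 days → 29 April 2033.
Expiry of referenced patent CV-78084:
  Base: filing + 24 years → 22 May 2030.
  Opposition Stay Credit: +382 days → 8 June 2031.
  Administrative Delay Adjustment: +845 days → 30 September 2033.
  Prosecution Delay Deduction: −173 days → 10 April 2033.
Terminal disclaimer: CV-297424 expires on the earlier of 29 April 2033 and 10 April 2033.

April 10, 2033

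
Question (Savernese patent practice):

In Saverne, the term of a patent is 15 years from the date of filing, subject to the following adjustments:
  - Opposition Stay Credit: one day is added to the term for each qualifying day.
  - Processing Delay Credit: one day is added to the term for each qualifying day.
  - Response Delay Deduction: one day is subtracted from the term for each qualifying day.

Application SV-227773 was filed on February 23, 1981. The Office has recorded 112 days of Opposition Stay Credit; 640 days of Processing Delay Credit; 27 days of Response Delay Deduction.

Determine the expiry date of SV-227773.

Base term: filing date + 15 years → 23 February 1996.
Opposition Stay Credit: +112 days → 14 June 1996.
Processing Delay Credit: +640 days → 16 March 1998.
Response Delay Deduction: −27 days → 17 February 1998.

1998-02-17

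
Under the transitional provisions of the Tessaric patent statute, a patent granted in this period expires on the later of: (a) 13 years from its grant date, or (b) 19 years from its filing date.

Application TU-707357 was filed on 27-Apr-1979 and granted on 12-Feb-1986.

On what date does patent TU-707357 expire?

February 12, 1999

(a) grant + 13 years → 12 February 1999.
(b) filing + 19 years → 27 April 1998.
Later of the two: 12 February 1999.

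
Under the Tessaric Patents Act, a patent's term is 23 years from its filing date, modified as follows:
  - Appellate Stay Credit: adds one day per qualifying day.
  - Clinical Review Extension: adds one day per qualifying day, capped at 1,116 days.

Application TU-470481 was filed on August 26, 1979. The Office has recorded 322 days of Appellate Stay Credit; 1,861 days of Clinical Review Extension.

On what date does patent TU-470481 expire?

Base term: filing date + 23 years → 26 August 2002.
Appellate Stay Credit: +322 days → 14 July 2003.
Clinical Review Extension: 1861 days claimed exceeds the 1116-day cap, so +1116 days → 3 August 2006.

August 3, 2006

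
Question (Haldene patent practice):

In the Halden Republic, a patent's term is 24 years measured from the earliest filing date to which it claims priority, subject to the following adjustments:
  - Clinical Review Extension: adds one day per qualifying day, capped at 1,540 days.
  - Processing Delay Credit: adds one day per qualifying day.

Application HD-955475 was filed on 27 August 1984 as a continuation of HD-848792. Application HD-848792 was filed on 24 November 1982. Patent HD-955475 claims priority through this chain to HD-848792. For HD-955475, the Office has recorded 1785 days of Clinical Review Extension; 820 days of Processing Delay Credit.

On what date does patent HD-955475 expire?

2013-05-11

Earliest priority filing: 24 November 1982.
Base term: 24 November 1982 + 24 years → 24 November 2006.
Clinical Review Extension: 1785 days claimed exceeds the 1540-day cap, so +1540 days → 11 February 2011.
Processing Delay Credit: +820 days → 11 May 2013.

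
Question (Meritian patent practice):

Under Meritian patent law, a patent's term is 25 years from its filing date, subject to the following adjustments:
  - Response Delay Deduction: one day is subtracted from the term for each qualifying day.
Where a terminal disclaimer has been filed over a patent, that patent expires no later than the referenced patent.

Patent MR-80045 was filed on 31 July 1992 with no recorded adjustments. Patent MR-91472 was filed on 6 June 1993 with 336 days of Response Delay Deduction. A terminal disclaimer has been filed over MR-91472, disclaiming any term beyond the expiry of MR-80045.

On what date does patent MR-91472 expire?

2017-07-05

Natural term of MR-91472:
  Base: filing + 25 years → 6 June 2018.
  Response Delay Deduction: −336 days → 5 July 2017.
Expiry of referenced patent MR-80045:
  Base: filing + 25 years → 31 July 2017.
Terminal disclaimer: MR-91472 expires on the earlier of 5 July 2017 and 31 July 2017.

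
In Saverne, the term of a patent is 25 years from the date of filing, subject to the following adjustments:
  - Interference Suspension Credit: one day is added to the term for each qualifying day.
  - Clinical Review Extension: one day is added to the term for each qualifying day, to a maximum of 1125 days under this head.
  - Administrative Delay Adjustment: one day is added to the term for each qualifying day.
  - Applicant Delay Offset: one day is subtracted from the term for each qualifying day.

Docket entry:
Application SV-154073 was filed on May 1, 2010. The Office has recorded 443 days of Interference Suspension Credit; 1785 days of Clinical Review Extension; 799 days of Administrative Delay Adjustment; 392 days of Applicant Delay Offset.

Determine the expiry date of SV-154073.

Base term: filing date + 25 years → 1 May 2035.
Interference Suspension Credit: +443 days → 17 July 2036.
Clinical Review Extension: 1785 days claimed exceeds the 1125-day cap, so +1125 days → 16 August 2039.
Administrative Delay Adjustment: +799 days → 23 October 2041.
Applicant Delay Offset: −392 days → 26 September 2040.

September 26, 2040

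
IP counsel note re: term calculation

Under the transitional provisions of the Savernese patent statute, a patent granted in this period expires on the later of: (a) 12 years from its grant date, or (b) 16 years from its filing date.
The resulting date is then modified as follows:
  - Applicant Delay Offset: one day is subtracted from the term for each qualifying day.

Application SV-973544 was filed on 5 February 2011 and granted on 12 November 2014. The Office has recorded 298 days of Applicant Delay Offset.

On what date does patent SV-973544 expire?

(a) grant + 12 years → 12 November 2026.
(b) filing + 16 years → 5 February 2027.
Later of the two: 5 February 2027.
Applicant Delay Offset: −298 days → 13 April 2026.

2026-04-13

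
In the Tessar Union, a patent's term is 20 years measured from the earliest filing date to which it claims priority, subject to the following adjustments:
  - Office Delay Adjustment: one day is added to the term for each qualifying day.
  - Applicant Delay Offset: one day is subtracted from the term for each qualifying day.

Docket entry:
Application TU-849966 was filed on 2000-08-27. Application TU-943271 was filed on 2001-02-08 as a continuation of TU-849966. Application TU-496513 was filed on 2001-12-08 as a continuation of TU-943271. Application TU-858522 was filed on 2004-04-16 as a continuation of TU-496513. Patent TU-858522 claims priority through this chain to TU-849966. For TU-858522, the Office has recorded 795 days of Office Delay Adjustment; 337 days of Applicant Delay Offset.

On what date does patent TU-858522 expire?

2021-11-28

Earliest priority filing: 27 August 2000.
Base term: 27 August 2000 + 20 years → 27 August 2020.
Office Delay Adjustment: +795 days → 31 October 2022.
Applicant Delay Offset: −337 days → 28 November 2021.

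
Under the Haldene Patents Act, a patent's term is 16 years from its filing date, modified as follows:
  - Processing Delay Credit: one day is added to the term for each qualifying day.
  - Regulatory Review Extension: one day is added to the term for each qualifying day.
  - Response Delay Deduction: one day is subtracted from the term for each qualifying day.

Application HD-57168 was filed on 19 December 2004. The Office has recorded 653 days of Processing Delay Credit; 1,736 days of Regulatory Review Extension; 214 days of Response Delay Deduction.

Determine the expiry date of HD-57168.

2026-12-03

Base term: filing date + 16 years → 19 December 2020.
Processing Delay Credit: +653 days → 3 October 2022.
Regulatory Review Extension: +1736 days → 5 July 2027.
Response Delay Deduction: −214 days → 3 December 2026.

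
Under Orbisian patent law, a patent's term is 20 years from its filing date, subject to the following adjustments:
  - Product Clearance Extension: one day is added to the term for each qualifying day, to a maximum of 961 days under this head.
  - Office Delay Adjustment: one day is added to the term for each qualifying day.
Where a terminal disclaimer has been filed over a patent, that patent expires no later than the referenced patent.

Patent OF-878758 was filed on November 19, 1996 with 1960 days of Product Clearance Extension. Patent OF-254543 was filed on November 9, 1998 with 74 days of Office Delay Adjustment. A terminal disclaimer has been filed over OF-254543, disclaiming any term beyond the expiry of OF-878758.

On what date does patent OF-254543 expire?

2019-01-22

Natural term of OF-254543:
  Base: filing + 20 years → 9 November 2018.
  Office Delay Adjustment: +74 days → 22 January 2019.
Expiry of referenced patent OF-878758:
  Base: filing + 20 years → 19 November 2016.
  Product Clearance Extension: 1960 days claimed exceeds the 961-day cap, so +961 days → 8 July 2019.
Terminal disclaimer: OF-254543 expires on the earlier of 22 January 2019 and 8 July 2019.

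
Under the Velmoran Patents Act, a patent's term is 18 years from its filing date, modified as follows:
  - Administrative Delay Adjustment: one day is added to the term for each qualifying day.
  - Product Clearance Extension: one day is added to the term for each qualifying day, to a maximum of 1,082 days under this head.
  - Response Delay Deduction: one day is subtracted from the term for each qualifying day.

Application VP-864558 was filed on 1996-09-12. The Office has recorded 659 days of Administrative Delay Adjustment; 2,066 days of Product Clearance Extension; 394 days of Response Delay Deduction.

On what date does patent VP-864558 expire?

May 21, 2018

Base term: filing date + 18 years → 12 September 2014.
Administrative Delay Adjustment: +659 days → 2 July 2016.
Product Clearance Extension: 2066 days claimed exceeds the 1082-day cap, so +1082 days → 19 June 2019.
Response Delay Deduction: −394 days → 21 May 2018.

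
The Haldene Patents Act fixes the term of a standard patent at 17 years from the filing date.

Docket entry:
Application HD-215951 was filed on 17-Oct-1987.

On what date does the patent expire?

October 17, 2004

Filing date + 17 years → 17 October 2004.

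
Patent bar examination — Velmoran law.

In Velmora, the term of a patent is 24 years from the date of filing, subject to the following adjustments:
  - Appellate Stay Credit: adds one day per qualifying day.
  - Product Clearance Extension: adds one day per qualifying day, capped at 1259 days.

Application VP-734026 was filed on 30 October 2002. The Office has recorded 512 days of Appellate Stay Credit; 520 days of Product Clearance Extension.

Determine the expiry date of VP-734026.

2029-08-27

Base term: filing date + 24 years → 30 October 2026.
Appellate Stay Credit: +512 days → 25 March 2028.
Product Clearance Extension: 520 days (within the 1259-day cap) → +520 days → 27 August 2029.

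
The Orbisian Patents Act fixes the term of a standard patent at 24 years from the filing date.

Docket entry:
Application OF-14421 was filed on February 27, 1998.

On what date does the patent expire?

Filing date + 24 years → 27 February 2022.

February 27, 2022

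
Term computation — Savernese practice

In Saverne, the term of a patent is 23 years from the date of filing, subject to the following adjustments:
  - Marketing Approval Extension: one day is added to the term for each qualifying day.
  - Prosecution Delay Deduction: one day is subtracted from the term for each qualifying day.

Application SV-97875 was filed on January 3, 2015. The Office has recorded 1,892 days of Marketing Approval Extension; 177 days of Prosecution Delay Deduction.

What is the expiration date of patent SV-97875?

Base term: filing date + 23 years → 3 January 2038.
Marketing Approval Extension: +1892 days → 10 March 2043.
Prosecution Delay Deduction: −177 days → 14 September 2042.

September 14, 2042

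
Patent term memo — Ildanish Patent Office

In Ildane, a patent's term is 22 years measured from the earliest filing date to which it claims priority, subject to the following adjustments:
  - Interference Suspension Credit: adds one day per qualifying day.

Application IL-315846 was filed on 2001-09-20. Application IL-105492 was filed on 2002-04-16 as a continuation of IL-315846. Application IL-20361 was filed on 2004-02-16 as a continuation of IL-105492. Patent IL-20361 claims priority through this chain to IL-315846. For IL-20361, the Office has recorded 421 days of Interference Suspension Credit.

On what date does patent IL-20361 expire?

Earliest priority filing: 20 September 2001.
Base term: 20 September 2001 + 22 years → 20 September 2023.
Interference Suspension Credit: +421 days → 14 November 2024.

November 14, 2024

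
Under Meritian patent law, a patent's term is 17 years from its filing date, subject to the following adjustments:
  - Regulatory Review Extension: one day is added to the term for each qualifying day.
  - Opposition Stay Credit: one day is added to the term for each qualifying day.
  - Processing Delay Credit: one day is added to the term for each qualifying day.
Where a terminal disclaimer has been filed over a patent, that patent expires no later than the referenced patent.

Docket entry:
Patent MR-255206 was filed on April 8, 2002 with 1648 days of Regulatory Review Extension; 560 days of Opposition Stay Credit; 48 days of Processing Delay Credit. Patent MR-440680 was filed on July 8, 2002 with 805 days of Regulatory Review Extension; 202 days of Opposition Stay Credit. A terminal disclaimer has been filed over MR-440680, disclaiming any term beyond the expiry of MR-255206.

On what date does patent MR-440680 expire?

Natural term of MR-440680:
  Base: filing + 17 years → 8 July 2019.
  Regulatory Review Extension: +805 days → 20 September 2021.
  Opposition Stay Credit: +202 days → 10 April 2022.
Expiry of referenced patent MR-255206:
  Base: filing + 17 years → 8 April 2019.
  Regulatory Review Extension: +1648 days → 12 October 2023.
  Opposition Stay Credit: +560 days → 24 April 2025.
  Processing Delay Credit: +48 days → 11 June 2025.
Terminal disclaimer: MR-440680 expires on the earlier of 10 April 2022 and 11 June 2025.

April 10, 2022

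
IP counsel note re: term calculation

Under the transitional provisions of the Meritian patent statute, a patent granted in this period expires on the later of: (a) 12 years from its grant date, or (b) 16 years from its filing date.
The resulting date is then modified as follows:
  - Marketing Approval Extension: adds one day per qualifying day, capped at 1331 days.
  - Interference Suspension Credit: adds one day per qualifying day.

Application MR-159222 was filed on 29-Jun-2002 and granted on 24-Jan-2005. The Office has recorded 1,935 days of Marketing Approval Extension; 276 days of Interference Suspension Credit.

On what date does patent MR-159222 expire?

(a) grant + 12 years → 24 January 2017.
(b) filing + 16 years → 29 June 2018.
Later of the two: 29 June 2018.
Marketing Approval Extension: 1935 days claimed exceeds the 1331-day cap, so +1331 days → 19 February 2022.
Interference Suspension Credit: +276 days → 22 November 2022.

2022-11-22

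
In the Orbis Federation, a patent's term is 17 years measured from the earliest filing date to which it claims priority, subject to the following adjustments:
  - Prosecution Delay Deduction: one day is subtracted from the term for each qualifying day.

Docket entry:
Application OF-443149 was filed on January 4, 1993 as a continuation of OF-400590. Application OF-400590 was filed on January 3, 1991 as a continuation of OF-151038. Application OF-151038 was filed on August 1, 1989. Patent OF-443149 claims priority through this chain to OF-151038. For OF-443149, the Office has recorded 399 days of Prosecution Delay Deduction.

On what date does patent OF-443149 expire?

2005-06-28

Earliest priority filing: 1 August 1989.
Base term: 1 August 1989 + 17 years → 1 August 2006.
Prosecution Delay Deduction: −399 days → 28 June 2005.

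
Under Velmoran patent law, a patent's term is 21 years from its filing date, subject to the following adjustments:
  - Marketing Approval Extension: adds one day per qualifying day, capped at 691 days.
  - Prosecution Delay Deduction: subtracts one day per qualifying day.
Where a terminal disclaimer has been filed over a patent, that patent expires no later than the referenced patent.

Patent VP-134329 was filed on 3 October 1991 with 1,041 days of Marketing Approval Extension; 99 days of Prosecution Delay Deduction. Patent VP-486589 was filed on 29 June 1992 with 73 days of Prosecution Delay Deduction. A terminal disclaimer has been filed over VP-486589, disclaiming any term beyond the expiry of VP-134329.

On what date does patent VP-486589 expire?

Natural term of VP-486589:
  Base: filing + 21 years → 29 June 2013.
  Prosecution Delay Deduction: −73 days → 17 April 2013.
Expiry of referenced patent VP-134329:
  Base: filing + 21 years → 3 October 2012.
  Marketing Approval Extension: 1041 days claimed exceeds the 691-day cap, so +691 days → 25 August 2014.
  Prosecution Delay Deduction: −99 days → 18 May 2014.
Terminal disclaimer: VP-486589 expires on the earlier of 17 April 2013 and 18 May 2014.

2013-04-17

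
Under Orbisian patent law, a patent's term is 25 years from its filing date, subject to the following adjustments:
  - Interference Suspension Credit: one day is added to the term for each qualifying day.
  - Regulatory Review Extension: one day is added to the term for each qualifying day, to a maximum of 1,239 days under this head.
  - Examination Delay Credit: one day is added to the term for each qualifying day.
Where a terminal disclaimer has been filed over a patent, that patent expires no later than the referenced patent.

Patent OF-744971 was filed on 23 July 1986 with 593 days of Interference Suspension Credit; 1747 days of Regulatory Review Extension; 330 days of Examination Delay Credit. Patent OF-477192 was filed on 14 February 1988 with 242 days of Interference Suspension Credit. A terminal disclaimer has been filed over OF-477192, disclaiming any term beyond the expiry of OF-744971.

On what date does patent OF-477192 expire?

Natural term of OF-477192:
  Base: filing + 25 years → 14 February 2013.
  Interference Suspension Credit: +242 days → 14 October 2013.
Expiry of referenced patent OF-744971:
  Base: filing + 25 years → 23 July 2011.
  Interference Suspension Credit: +593 days → 7 March 2013.
  Regulatory Review Extension: 1747 days claimed exceeds the 1239-day cap, so +1239 days → 28 July 2016.
  Examination Delay Credit: +330 days → 23 June 2017.
Terminal disclaimer: OF-477192 expires on the earlier of 14 October 2013 and 23 June 2017.

October 14, 2013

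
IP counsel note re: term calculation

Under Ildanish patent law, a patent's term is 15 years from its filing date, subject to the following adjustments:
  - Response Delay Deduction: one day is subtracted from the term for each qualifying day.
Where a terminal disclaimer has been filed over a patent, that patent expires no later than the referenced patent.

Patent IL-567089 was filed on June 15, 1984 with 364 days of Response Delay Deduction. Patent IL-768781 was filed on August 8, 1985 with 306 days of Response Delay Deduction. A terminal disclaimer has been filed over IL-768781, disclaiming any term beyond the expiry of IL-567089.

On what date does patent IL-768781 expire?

Natural term of IL-768781:
  Base: filing + 15 years → 8 August 2000.
  Response Delay Deduction: −306 days → 7 October 1999.
Expiry of referenced patent IL-567089:
  Base: filing + 15 years → 15 June 1999.
  Response Delay Deduction: −364 days → 16 June 1998.
Terminal disclaimer: IL-768781 expires on the earlier of 7 October 1999 and 16 June 1998.

June 16, 1998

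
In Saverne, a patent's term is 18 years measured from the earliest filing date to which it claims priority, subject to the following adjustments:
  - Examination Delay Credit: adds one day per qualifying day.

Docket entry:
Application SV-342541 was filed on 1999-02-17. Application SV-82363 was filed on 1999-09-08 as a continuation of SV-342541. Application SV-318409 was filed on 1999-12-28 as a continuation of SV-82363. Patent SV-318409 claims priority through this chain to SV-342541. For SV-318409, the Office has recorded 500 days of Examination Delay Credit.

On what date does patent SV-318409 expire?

Earliest priority filing: 17 February 1999.
Base term: 17 February 1999 + 18 years → 17 February 2017.
Examination Delay Credit: +500 days → 2 July 2018.

July 2, 2018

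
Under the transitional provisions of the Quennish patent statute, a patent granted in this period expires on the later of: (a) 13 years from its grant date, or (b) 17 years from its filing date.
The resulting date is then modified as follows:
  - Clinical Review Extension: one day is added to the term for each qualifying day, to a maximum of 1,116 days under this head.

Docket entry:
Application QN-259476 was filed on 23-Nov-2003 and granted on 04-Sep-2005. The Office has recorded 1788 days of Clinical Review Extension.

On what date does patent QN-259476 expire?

2023-12-14

(a) grant + 13 years → 4 September 2018.
(b) filing + 17 years → 23 November 2020.
Later of the two: 23 November 2020.
Clinical Review Extension: 1788 days claimed exceeds the 1116-day cap, so +1116 days → 14 December 2023.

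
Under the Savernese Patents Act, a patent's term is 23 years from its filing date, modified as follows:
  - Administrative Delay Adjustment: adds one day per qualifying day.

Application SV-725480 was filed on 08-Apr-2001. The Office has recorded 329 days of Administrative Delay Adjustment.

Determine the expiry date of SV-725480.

March 3, 2025

Base term: filing date + 23 years → 8 April 2024.
Administrative Delay Adjustment: +329 days → 3 March 2025.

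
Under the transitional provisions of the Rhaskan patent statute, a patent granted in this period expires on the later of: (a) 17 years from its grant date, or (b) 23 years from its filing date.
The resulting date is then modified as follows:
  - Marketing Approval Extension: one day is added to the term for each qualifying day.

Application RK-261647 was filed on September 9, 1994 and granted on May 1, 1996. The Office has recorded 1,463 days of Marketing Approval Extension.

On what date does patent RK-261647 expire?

2021-09-11

(a) grant + 17 years → 1 May 2013.
(b) filing + 23 years → 9 September 2017.
Later of the two: 9 September 2017.
Marketing Approval Extension: +1463 days → 11 September 2021.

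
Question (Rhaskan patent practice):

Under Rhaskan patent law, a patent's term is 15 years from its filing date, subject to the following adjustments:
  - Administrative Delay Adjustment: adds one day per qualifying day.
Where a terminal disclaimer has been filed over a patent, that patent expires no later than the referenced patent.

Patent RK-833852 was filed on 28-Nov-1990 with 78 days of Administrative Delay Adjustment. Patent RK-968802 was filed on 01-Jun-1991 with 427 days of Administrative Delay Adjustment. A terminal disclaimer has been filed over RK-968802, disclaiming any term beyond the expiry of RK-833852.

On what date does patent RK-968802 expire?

Natural term of RK-968802:
  Base: filing + 15 years → 1 June 2006.
  Administrative Delay Adjustment: +427 days → 2 August 2007.
Expiry of referenced patent RK-833852:
  Base: filing + 15 years → 28 November 2005.
  Administrative Delay Adjustment: +78 days → 14 February 2006.
Terminal disclaimer: RK-968802 expires on the earlier of 2 August 2007 and 14 February 2006.

2006-02-14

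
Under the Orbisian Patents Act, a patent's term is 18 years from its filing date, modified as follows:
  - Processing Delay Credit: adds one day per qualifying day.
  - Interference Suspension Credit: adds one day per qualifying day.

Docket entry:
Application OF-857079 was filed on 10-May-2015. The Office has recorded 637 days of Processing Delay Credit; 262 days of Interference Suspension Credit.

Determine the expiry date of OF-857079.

Base term: filing date + 18 years → 10 May 2033.
Processing Delay Credit: +637 days → 6 February 2035.
Interference Suspension Credit: +262 days → 26 October 2035.

October 26, 2035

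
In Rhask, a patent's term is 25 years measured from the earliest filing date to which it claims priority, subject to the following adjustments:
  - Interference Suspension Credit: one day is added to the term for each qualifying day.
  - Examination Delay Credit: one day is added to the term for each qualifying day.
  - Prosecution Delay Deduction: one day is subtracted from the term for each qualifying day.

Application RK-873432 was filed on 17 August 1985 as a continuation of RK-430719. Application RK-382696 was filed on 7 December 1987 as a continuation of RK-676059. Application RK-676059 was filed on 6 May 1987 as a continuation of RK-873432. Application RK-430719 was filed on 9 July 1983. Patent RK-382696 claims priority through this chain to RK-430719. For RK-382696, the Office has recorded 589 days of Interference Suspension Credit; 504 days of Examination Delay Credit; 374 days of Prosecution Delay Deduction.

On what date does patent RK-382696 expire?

Earliest priority filing: 9 July 1983.
Base term: 9 July 1983 + 25 years → 9 July 2008.
Interference Suspension Credit: +589 days → 18 February 2010.
Examination Delay Credit: +504 days → 7 July 2011.
Prosecution Delay Deduction: −374 days → 28 June 2010.

2010-06-28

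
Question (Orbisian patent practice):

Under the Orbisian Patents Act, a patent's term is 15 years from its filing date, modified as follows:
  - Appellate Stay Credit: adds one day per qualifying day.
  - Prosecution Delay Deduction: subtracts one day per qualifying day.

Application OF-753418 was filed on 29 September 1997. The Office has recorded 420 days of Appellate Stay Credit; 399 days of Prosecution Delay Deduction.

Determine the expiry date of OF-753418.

2012-10-20

Base term: filing date + 15 years → 29 September 2012.
Appellate Stay Credit: +420 days → 23 November 2013.
Prosecution Delay Deduction: −399 days → 20 October 2012.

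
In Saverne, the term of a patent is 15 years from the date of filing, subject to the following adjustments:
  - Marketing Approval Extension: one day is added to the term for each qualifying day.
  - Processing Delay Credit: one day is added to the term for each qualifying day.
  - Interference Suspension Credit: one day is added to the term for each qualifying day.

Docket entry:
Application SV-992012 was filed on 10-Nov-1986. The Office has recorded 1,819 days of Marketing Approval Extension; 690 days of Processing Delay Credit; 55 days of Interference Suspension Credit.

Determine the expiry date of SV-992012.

2008-11-17

Base term: filing date + 15 years → 10 November 2001.
Marketing Approval Extension: +1819 days → 3 November 2006.
Processing Delay Credit: +690 days → 23 September 2008.
Interference Suspension Credit: +55 days → 17 November 2008.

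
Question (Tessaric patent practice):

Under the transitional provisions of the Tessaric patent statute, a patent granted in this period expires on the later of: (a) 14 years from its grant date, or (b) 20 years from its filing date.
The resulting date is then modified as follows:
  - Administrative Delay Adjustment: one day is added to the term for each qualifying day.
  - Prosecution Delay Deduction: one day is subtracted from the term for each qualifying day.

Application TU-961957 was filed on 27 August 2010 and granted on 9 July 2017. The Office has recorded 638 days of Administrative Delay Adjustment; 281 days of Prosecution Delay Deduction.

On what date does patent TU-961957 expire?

(a) grant + 14 years → 9 July 2031.
(b) filing + 20 years → 27 August 2030.
Later of the two: 9 July 2031.
Administrative Delay Adjustment: +638 days → 7 April 2033.
Prosecution Delay Deduction: −281 days → 30 June 2032.

2032-06-30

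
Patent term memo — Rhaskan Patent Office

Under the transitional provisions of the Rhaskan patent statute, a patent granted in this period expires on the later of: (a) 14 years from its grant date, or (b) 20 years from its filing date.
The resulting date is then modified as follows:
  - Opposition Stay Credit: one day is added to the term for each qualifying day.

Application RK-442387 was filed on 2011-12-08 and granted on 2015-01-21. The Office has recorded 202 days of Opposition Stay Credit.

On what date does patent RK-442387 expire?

(a) grant + 14 years → 21 January 2029.
(b) filing + 20 years → 8 December 2031.
Later of the two: 8 December 2031.
Opposition Stay Credit: +202 days → 27 June 2032.

2032-06-27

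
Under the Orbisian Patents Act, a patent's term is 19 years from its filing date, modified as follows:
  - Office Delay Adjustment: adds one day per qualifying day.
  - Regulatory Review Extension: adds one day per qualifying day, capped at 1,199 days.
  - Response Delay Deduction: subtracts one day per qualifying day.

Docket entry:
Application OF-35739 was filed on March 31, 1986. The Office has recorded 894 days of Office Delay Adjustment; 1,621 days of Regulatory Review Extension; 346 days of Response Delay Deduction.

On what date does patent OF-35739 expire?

Base term: filing date + 19 years → 31 March 2005.
Office Delay Adjustment: +894 days → 11 September 2007.
Regulatory Review Extension: 1621 days claimed exceeds the 1199-day cap, so +1199 days → 23 December 2010.
Response Delay Deduction: −346 days → 11 January 2010.

2010-01-11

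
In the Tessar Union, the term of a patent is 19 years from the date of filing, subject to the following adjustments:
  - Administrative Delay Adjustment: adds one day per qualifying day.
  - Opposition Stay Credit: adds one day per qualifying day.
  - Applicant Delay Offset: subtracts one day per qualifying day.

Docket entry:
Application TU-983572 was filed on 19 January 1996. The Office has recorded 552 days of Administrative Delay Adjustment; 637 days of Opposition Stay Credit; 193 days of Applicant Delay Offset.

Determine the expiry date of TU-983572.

Base term: filing date + 19 years → 19 January 2015.
Administrative Delay Adjustment: +552 days → 24 July 2016.
Opposition Stay Credit: +637 days → 22 April 2018.
Applicant Delay Offset: −193 days → 11 October 2017.

2017-10-11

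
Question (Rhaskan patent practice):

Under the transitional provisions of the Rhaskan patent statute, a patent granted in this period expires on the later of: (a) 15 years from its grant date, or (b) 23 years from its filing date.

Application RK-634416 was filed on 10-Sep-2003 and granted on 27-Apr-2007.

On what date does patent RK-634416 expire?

September 10, 2026

(a) grant + 15 years → 27 April 2022.
(b) filing + 23 years → 10 September 2026.
Later of the two: 10 September 2026.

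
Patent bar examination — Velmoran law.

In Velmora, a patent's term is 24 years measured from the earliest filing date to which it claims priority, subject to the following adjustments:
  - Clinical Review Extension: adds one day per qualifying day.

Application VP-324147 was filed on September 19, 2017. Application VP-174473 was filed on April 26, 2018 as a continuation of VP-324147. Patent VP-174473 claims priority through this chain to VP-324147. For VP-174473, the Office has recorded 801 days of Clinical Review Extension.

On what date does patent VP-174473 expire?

November 29, 2043

Earliest priority filing: 19 September 2017.
Base term: 19 September 2017 + 24 years → 19 September 2041.
Clinical Review Extension: +801 days → 29 November 2043.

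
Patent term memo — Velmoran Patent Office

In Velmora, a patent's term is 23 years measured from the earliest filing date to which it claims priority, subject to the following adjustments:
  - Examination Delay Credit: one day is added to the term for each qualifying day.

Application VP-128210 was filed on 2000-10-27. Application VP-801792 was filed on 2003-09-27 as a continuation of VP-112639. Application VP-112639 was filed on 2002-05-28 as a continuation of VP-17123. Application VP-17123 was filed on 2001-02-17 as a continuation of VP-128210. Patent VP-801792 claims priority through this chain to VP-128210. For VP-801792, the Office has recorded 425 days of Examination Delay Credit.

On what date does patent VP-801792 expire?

December 25, 2024

Earliest priority filing: 27 October 2000.
Base term: 27 October 2000 + 23 years → 27 October 2023.
Examination Delay Credit: +425 days → 25 December 2024.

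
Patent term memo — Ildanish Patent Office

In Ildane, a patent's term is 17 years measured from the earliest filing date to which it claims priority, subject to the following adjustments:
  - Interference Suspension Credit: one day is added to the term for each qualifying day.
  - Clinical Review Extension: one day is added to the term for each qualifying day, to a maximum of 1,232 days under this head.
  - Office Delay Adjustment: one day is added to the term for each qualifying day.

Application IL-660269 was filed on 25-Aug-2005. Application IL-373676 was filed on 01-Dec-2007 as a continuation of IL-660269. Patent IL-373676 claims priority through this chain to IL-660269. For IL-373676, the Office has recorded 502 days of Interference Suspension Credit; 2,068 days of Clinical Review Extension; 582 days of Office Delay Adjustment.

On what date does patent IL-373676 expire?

2028-12-27

Earliest priority filing: 25 August 2005.
Base term: 25 August 2005 + 17 years → 25 August 2022.
Interference Suspension Credit: +502 days → 9 January 2024.
Clinical Review Extension: 2068 days claimed exceeds the 1232-day cap, so +1232 days → 25 May 2027.
Office Delay Adjustment: +582 days → 27 December 2028.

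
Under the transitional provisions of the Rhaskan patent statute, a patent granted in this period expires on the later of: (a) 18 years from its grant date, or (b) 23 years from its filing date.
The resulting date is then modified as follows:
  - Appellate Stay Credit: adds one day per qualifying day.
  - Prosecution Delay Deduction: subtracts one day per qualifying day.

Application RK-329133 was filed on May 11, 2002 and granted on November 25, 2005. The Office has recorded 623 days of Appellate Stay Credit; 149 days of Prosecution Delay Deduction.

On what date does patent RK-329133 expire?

(a) grant + 18 years → 25 November 2023.
(b) filing + 23 years → 11 May 2025.
Later of the two: 11 May 2025.
Appellate Stay Credit: +623 days → 24 January 2027.
Prosecution Delay Deduction: −149 days → 28 August 2026.

August 28, 2026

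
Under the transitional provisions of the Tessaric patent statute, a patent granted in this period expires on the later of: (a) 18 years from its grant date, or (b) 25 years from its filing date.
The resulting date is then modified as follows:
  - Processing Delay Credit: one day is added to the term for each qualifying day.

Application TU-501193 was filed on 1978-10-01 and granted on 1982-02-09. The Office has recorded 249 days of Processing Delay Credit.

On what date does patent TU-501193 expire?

(a) grant + 18 years → 9 February 2000.
(b) filing + 25 years → 1 October 2003.
Later of the two: 1 October 2003.
Processing Delay Credit: +249 days → 6 June 2004.

2004-06-06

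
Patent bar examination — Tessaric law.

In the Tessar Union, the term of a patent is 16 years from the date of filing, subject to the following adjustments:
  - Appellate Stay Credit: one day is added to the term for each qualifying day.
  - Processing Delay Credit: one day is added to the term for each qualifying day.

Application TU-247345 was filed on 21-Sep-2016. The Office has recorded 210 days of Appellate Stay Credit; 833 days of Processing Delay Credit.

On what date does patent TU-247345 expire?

2035-07-31

Base term: filing date + 16 years → 21 September 2032.
Appellate Stay Credit: +210 days → 19 April 2033.
Processing Delay Credit: +833 days → 31 July 2035.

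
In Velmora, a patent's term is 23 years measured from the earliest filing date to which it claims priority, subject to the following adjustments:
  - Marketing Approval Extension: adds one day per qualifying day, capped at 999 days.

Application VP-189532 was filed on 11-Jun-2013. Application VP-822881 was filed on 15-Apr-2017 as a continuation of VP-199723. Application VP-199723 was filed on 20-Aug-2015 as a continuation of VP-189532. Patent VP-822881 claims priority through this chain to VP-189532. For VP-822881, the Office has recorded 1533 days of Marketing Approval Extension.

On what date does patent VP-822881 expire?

Earliest priority filing: 11 June 2013.
Base term: 11 June 2013 + 23 years → 11 June 2036.
Marketing Approval Extension: 1533 days claimed exceeds the 999-day cap, so +999 days → 7 March 2039.

March 7, 2039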